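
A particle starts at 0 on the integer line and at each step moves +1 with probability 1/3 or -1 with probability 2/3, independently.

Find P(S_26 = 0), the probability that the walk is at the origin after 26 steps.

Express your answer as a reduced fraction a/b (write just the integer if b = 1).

Answer: 85201715200/2541865828329

Derivation:
To be at 0 after 26 steps: need exactly 13 steps of +1 and 13 of -1.
Number of such sequences: C(26,13) = 10400600
Each has probability (1/3)^13 · (2/3)^13 = 8192/2541865828329
P = 10400600 · 8192/2541865828329 = 85201715200/2541865828329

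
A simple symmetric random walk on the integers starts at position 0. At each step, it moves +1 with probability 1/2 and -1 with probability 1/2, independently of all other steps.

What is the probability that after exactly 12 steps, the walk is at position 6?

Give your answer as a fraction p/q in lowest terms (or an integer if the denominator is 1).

To reach position 6 after 12 steps: need 9 steps of +1 and 3 of -1.
Favorable paths: C(12,9) = 220
Total paths: 2^12 = 4096
P = 220/4096 = 55/1024

Answer: 55/1024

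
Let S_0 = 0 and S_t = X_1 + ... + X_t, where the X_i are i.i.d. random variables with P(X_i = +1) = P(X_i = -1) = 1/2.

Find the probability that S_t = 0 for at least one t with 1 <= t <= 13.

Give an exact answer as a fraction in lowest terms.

Count via complement. Let g(t,s) = #length-t paths at position s with S_1..S_t all ≠ 0.
g(t,s) = g(t-1,s-1) + g(t-1,s+1) for s ≠ 0; g(t,0) = 0.
t=0: g(0,0)=1
t=1: g(1,-1)=1 g(1,1)=1
t=2: g(2,-2)=1 g(2,2)=1
t=3: g(3,-3)=1 g(3,-1)=1 g(3,1)=1 g(3,3)=1
t=4: g(4,-4)=1 g(4,-2)=2 g(4,2)=2 g(4,4)=1
t=5: g(5,-5)=1 g(5,-3)=3 g(5,-1)=2 g(5,1)=2 g(5,3)=3 g(5,5)=1
t=6: g(6,-6)=1 g(6,-4)=4 g(6,-2)=5 g(6,2)=5 g(6,4)=4 g(6,6)=1
t=7: g(7,-7)=1 g(7,-5)=5 g(7,-3)=9 g(7,-1)=5 g(7,1)=5 g(7,3)=9 g(7,5)=5 g(7,7)=1
t=8: g(8,-8)=1 g(8,-6)=6 g(8,-4)=14 g(8,-2)=14 g(8,2)=14 g(8,4)=14 g(8,6)=6 g(8,8)=1
t=9: g(9,-9)=1 g(9,-7)=7 g(9,-5)=20 g(9,-3)=28 g(9,-1)=14 g(9,1)=14 g(9,3)=28 g(9,5)=20 g(9,7)=7 g(9,9)=1
t=10: g(10,-10)=1 g(10,-8)=8 g(10,-6)=27 g(10,-4)=48 g(10,-2)=42 g(10,2)=42 g(10,4)=48 g(10,6)=27 g(10,8)=8 g(10,10)=1
t=11: g(11,-11)=1 g(11,-9)=9 g(11,-7)=35 g(11,-5)=75 g(11,-3)=90 g(11,-1)=42 g(11,1)=42 g(11,3)=90 g(11,5)=75 g(11,7)=35 g(11,9)=9 g(11,11)=1
t=12: g(12,-12)=1 g(12,-10)=10 g(12,-8)=44 g(12,-6)=110 g(12,-4)=165 g(12,-2)=132 g(12,2)=132 g(12,4)=165 g(12,6)=110 g(12,8)=44 g(12,10)=10 g(12,12)=1
t=13: g(13,-13)=1 g(13,-11)=11 g(13,-9)=54 g(13,-7)=154 g(13,-5)=275 g(13,-3)=297 g(13,-1)=132 g(13,1)=132 g(13,3)=297 g(13,5)=275 g(13,7)=154 g(13,9)=54 g(13,11)=11 g(13,13)=1
Paths never hitting 0: Σ_s g(13,s) = 1848
Paths hitting 0: 2^13 - 1848 = 6344
P = 6344/8192 = 793/1024

Answer: 793/1024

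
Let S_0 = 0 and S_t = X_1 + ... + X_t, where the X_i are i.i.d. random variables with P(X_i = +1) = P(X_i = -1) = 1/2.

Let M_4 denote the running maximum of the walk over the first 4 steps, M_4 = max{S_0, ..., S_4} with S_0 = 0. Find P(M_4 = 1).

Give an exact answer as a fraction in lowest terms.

Answer: 1/4

Derivation:
Let M_4 = max(S_0,...,S_4). Use the reflection principle: for j ≥ 1, #{paths with M_4 ≥ j} = #{S_4 ≥ j} + #{S_4 ≥ j+1}.
By reflection, #{M_4 ≥ 1} = #{S_4 ≥ 1} + #{S_4 ≥ 2} = 5 + 5 = 10.
#{M_4 ≥ 2} = #{S_4 ≥ 2} + #{S_4 ≥ 3} = 5 + 1 = 6.
#{M_4 = 1} = 10 - 6 = 4.
P(M_4 = 1) = 4/16 = 1/4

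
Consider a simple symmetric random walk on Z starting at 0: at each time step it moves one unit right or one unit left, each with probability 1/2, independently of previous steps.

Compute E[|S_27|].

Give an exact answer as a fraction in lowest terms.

Answer: 35102025/8388608

Derivation:
S_27 takes values m ≡ 1 (mod 2) with |m| ≤ 27; P(S_27=m) = C(27,(27+m)/2)/2^27.
Total paths: 2^27 = 134217728
Distribution: P(S=-27)=1/134217728, P(S=-25)=27/134217728, P(S=-23)=351/134217728, P(S=-21)=2925/134217728, P(S=-19)=17550/134217728, P(S=-17)=80730/134217728, P(S=-15)=296010/134217728, P(S=-13)=888030/134217728, P(S=-11)=2220075/134217728, P(S=-9)=4686825/134217728, P(S=-7)=8436285/134217728, P(S=-5)=13037895/134217728, P(S=-3)=17383860/134217728, P(S=-1)=20058300/134217728, P(S=1)=20058300/134217728, P(S=3)=17383860/134217728, P(S=5)=13037895/134217728, P(S=7)=8436285/134217728, P(S=9)=4686825/134217728, P(S=11)=2220075/134217728, P(S=13)=888030/134217728, P(S=15)=296010/134217728, P(S=17)=80730/134217728, P(S=19)=17550/134217728, P(S=21)=2925/134217728, P(S=23)=351/134217728, P(S=25)=27/134217728, P(S=27)=1/134217728
E[|S_27|] = Σ_m |m|·P(S_27=m) = 561632400/134217728 = 35102025/8388608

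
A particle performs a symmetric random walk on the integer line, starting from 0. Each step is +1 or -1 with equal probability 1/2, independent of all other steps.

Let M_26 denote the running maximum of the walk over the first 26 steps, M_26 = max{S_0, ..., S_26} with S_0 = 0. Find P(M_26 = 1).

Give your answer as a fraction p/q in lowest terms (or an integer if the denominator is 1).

Let M_26 = max(S_0,...,S_26). Use the reflection principle: for j ≥ 1, #{paths with M_26 ≥ j} = #{S_26 ≥ j} + #{S_26 ≥ j+1}.
By reflection, #{M_26 ≥ 1} = #{S_26 ≥ 1} + #{S_26 ≥ 2} = 28354132 + 28354132 = 56708264.
#{M_26 ≥ 2} = #{S_26 ≥ 2} + #{S_26 ≥ 3} = 28354132 + 18696432 = 47050564.
#{M_26 = 1} = 56708264 - 47050564 = 9657700.
P(M_26 = 1) = 9657700/67108864 = 2414425/16777216

Answer: 2414425/16777216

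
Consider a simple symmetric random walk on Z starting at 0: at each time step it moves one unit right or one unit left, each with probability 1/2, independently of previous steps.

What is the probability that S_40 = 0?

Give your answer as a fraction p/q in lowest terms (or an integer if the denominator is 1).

To return to 0 after 40 steps: need exactly 20 steps of +1 and 20 of -1.
Favorable paths: C(40,20) = 137846528820
Total paths: 2^40 = 1099511627776
P = 137846528820/1099511627776 = 34461632205/274877906944

Answer: 34461632205/274877906944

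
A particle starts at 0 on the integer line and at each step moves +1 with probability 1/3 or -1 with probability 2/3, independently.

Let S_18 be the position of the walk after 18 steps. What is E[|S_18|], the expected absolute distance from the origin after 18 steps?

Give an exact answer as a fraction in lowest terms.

Answer: 269079674/43046721

Derivation:
S_18 takes values m ≡ 0 (mod 2) with |m| ≤ 18; P(S_18=m) = C(18,(18+m)/2) · (1/3)^((18+m)/2) · (2/3)^((18-m)/2).
Distribution: P(S=-18)=262144/387420489, P(S=-16)=262144/43046721, P(S=-14)=1114112/43046721, P(S=-12)=8912896/129140163, P(S=-10)=5570560/43046721, P(S=-8)=7798784/43046721, P(S=-6)=25346048/129140163, P(S=-4)=7241728/43046721, P(S=-2)=4978688/43046721, P(S=0)=24893440/387420489, P(S=2)=1244672/43046721, P(S=4)=452608/43046721, P(S=6)=396032/129140163, P(S=8)=30464/43046721, P(S=10)=5440/43046721, P(S=12)=2176/129140163, P(S=14)=68/43046721, P(S=16)=4/43046721, P(S=18)=1/387420489
E[|S_18|] = Σ_m |m|·P(S_18=m) = 269079674/43046721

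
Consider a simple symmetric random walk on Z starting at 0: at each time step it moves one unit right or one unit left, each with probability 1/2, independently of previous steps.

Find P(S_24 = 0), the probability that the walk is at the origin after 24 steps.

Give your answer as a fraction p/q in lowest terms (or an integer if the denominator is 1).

Answer: 676039/4194304

Derivation:
To return to 0 after 24 steps: need exactly 12 steps of +1 and 12 of -1.
Favorable paths: C(24,12) = 2704156
Total paths: 2^24 = 16777216
P = 2704156/16777216 = 676039/4194304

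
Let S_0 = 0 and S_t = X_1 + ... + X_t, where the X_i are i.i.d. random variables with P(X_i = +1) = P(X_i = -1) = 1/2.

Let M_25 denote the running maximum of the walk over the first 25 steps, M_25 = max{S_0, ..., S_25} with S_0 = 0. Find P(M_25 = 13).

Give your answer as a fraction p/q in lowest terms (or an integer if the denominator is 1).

Let M_25 = max(S_0,...,S_25). Use the reflection principle: for j ≥ 1, #{paths with M_25 ≥ j} = #{S_25 ≥ j} + #{S_25 ≥ j+1}.
By reflection, #{M_25 ≥ 13} = #{S_25 ≥ 13} + #{S_25 ≥ 14} = 245506 + 68406 = 313912.
#{M_25 ≥ 14} = #{S_25 ≥ 14} + #{S_25 ≥ 15} = 68406 + 68406 = 136812.
#{M_25 = 13} = 313912 - 136812 = 177100.
P(M_25 = 13) = 177100/33554432 = 44275/8388608

Answer: 44275/8388608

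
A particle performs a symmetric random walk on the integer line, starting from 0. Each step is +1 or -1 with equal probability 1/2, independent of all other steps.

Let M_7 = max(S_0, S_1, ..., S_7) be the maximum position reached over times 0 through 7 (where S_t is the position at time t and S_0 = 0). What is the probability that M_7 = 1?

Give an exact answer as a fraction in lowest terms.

Let M_7 = max(S_0,...,S_7). Use the reflection principle: for j ≥ 1, #{paths with M_7 ≥ j} = #{S_7 ≥ j} + #{S_7 ≥ j+1}.
By reflection, #{M_7 ≥ 1} = #{S_7 ≥ 1} + #{S_7 ≥ 2} = 64 + 29 = 93.
#{M_7 ≥ 2} = #{S_7 ≥ 2} + #{S_7 ≥ 3} = 29 + 29 = 58.
#{M_7 = 1} = 93 - 58 = 35.
P(M_7 = 1) = 35/128 = 35/128

Answer: 35/128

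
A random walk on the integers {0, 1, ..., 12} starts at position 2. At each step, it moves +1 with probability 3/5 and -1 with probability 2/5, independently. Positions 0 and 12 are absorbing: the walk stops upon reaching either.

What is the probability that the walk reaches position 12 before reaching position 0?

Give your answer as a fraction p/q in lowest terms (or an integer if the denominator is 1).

Answer: 59049/105469

Derivation:
Biased walk: p = 3/5, q = 2/5, r = q/p = 2/3
Gambler's ruin: P(hit 12 before 0 | start at 2) = (1 - r^a)/(1 - r^N)
r^2 = 4/9; r^12 = 4096/531441
P = (1 - 4/9) / (1 - 4096/531441) = 5/9 / 527345/531441 = 59049/105469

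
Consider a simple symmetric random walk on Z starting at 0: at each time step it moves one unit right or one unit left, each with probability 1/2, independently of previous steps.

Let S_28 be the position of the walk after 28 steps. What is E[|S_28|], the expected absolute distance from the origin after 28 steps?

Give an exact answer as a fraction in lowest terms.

Answer: 35102025/8388608

Derivation:
S_28 takes values m ≡ 0 (mod 2) with |m| ≤ 28; P(S_28=m) = C(28,(28+m)/2)/2^28.
Total paths: 2^28 = 268435456
Distribution: P(S=-28)=1/268435456, P(S=-26)=28/268435456, P(S=-24)=378/268435456, P(S=-22)=3276/268435456, P(S=-20)=20475/268435456, P(S=-18)=98280/268435456, P(S=-16)=376740/268435456, P(S=-14)=1184040/268435456, P(S=-12)=3108105/268435456, P(S=-10)=6906900/268435456, P(S=-8)=13123110/268435456, P(S=-6)=21474180/268435456, P(S=-4)=30421755/268435456, P(S=-2)=37442160/268435456, P(S=0)=40116600/268435456, P(S=2)=37442160/268435456, P(S=4)=30421755/268435456, P(S=6)=21474180/268435456, P(S=8)=13123110/268435456, P(S=10)=6906900/268435456, P(S=12)=3108105/268435456, P(S=14)=1184040/268435456, P(S=16)=376740/268435456, P(S=18)=98280/268435456, P(S=20)=20475/268435456, P(S=22)=3276/268435456, P(S=24)=378/268435456, P(S=26)=28/268435456, P(S=28)=1/268435456
E[|S_28|] = Σ_m |m|·P(S_28=m) = 1123264800/268435456 = 35102025/8388608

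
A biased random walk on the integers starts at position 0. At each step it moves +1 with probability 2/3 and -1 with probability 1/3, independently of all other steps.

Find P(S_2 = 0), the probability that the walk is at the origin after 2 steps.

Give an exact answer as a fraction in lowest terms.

To be at 0 after 2 steps: need exactly 1 step of +1 and 1 of -1.
Number of such sequences: C(2,1) = 2
Each has probability (2/3)^1 · (1/3)^1 = 2/9
P = 2 · 2/9 = 4/9

Answer: 4/9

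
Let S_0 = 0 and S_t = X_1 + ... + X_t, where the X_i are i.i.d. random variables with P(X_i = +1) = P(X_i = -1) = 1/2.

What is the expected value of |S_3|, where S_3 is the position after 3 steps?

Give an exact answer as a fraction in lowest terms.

S_3 takes values m ≡ 1 (mod 2) with |m| ≤ 3; P(S_3=m) = C(3,(3+m)/2)/2^3.
Total paths: 2^3 = 8
Distribution: P(S=-3)=1/8, P(S=-1)=3/8, P(S=1)=3/8, P(S=3)=1/8
E[|S_3|] = Σ_m |m|·P(S_3=m) = 12/8 = 3/2

Answer: 3/2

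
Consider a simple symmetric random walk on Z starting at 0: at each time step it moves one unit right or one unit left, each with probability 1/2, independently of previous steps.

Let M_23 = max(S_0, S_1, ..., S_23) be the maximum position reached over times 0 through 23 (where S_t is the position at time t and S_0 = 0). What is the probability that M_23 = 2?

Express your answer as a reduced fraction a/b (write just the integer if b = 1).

Let M_23 = max(S_0,...,S_23). Use the reflection principle: for j ≥ 1, #{paths with M_23 ≥ j} = #{S_23 ≥ j} + #{S_23 ≥ j+1}.
By reflection, #{M_23 ≥ 2} = #{S_23 ≥ 2} + #{S_23 ≥ 3} = 2842226 + 2842226 = 5684452.
#{M_23 ≥ 3} = #{S_23 ≥ 3} + #{S_23 ≥ 4} = 2842226 + 1698160 = 4540386.
#{M_23 = 2} = 5684452 - 4540386 = 1144066.
P(M_23 = 2) = 1144066/8388608 = 572033/4194304

Answer: 572033/4194304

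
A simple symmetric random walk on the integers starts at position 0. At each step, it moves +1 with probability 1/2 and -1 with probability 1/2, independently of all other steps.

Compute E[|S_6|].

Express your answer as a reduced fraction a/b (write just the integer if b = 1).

Answer: 15/8

Derivation:
S_6 takes values m ≡ 0 (mod 2) with |m| ≤ 6; P(S_6=m) = C(6,(6+m)/2)/2^6.
Total paths: 2^6 = 64
Distribution: P(S=-6)=1/64, P(S=-4)=6/64, P(S=-2)=15/64, P(S=0)=20/64, P(S=2)=15/64, P(S=4)=6/64, P(S=6)=1/64
E[|S_6|] = Σ_m |m|·P(S_6=m) = 120/64 = 15/8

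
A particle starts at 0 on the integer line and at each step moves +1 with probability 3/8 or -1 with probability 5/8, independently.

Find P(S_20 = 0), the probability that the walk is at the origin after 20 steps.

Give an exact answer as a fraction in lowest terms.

To be at 0 after 20 steps: need exactly 10 steps of +1 and 10 of -1.
Number of such sequences: C(20,10) = 184756
Each has probability (3/8)^10 · (5/8)^10 = 576650390625/1152921504606846976
P = 184756 · 576650390625/1152921504606846976 = 26634904892578125/288230376151711744

Answer: 26634904892578125/288230376151711744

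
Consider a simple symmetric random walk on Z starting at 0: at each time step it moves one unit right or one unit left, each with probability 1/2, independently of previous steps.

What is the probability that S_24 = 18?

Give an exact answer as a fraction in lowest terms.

Answer: 253/2097152

Derivation:
To reach position 18 after 24 steps: need 21 steps of +1 and 3 of -1.
Favorable paths: C(24,21) = 2024
Total paths: 2^24 = 16777216
P = 2024/16777216 = 253/2097152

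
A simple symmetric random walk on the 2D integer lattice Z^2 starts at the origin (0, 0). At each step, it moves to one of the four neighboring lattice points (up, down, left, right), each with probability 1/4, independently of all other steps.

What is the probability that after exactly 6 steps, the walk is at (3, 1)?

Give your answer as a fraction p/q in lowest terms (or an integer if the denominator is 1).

Let h be the number of horizontal steps (so 6-h are vertical). To end at (3,1) need (h+3)/2 right-steps and ((6-h)+1)/2 up-steps.
Sum over h with 3 ≤ h ≤ 5, h ≡ 1 (mod 2), 6-h ≡ 1 (mod 2):
h=3: C(6,3)·C(3,3)·C(3,2) = 20·1·3 = 60
h=5: C(6,5)·C(5,4)·C(1,1) = 6·5·1 = 30
Total favorable: 90
Total paths: 4^6 = 4096
P = 90/4096 = 45/2048

Answer: 45/2048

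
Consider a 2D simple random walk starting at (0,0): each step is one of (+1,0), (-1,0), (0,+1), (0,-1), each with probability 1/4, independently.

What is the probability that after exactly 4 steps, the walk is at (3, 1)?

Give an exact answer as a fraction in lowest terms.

Let h be the number of horizontal steps (so 4-h are vertical). To end at (3,1) need (h+3)/2 right-steps and ((4-h)+1)/2 up-steps.
Sum over h with 3 ≤ h ≤ 3, h ≡ 1 (mod 2), 4-h ≡ 1 (mod 2):
h=3: C(4,3)·C(3,3)·C(1,1) = 4·1·1 = 4
Total favorable: 4
Total paths: 4^4 = 256
P = 4/256 = 1/64

Answer: 1/64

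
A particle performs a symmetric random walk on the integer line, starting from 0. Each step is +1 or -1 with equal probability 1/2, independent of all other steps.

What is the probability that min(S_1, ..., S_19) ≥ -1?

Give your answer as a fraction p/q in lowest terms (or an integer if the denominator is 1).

Answer: 46189/131072

Derivation:
Let f(t,s) = #length-t paths at position s with S_1..S_t all ≥ -1.
f(t,s) = f(t-1,s-1) + f(t-1,s+1) for s ≥ -1; f(t,s) = 0 for s < -1.
t=0: f(0,0)=1
t=1: f(1,-1)=1 f(1,1)=1
t=2: f(2,0)=2 f(2,2)=1
t=3: f(3,-1)=2 f(3,1)=3 f(3,3)=1
t=4: f(4,0)=5 f(4,2)=4 f(4,4)=1
t=5: f(5,-1)=5 f(5,1)=9 f(5,3)=5 f(5,5)=1
t=6: f(6,0)=14 f(6,2)=14 f(6,4)=6 f(6,6)=1
t=7: f(7,-1)=14 f(7,1)=28 f(7,3)=20 f(7,5)=7 f(7,7)=1
t=8: f(8,0)=42 f(8,2)=48 f(8,4)=27 f(8,6)=8 f(8,8)=1
t=9: f(9,-1)=42 f(9,1)=90 f(9,3)=75 f(9,5)=35 f(9,7)=9 f(9,9)=1
t=10: f(10,0)=132 f(10,2)=165 f(10,4)=110 f(10,6)=44 f(10,8)=10 f(10,10)=1
t=11: f(11,-1)=132 f(11,1)=297 f(11,3)=275 f(11,5)=154 f(11,7)=54 f(11,9)=11 f(11,11)=1
t=12: f(12,0)=429 f(12,2)=572 f(12,4)=429 f(12,6)=208 f(12,8)=65 f(12,10)=12 f(12,12)=1
t=13: f(13,-1)=429 f(13,1)=1001 f(13,3)=1001 f(13,5)=637 f(13,7)=273 f(13,9)=77 f(13,11)=13 f(13,13)=1
t=14: f(14,0)=1430 f(14,2)=2002 f(14,4)=1638 f(14,6)=910 f(14,8)=350 f(14,10)=90 f(14,12)=14 f(14,14)=1
t=15: f(15,-1)=1430 f(15,1)=3432 f(15,3)=3640 f(15,5)=2548 f(15,7)=1260 f(15,9)=440 f(15,11)=104 f(15,13)=15 f(15,15)=1
t=16: f(16,0)=4862 f(16,2)=7072 f(16,4)=6188 f(16,6)=3808 f(16,8)=1700 f(16,10)=544 f(16,12)=119 f(16,14)=16 f(16,16)=1
t=17: f(17,-1)=4862 f(17,1)=11934 f(17,3)=13260 f(17,5)=9996 f(17,7)=5508 f(17,9)=2244 f(17,11)=663 f(17,13)=135 f(17,15)=17 f(17,17)=1
t=18: f(18,0)=16796 f(18,2)=25194 f(18,4)=23256 f(18,6)=15504 f(18,8)=7752 f(18,10)=2907 f(18,12)=798 f(18,14)=152 f(18,16)=18 f(18,18)=1
t=19: f(19,-1)=16796 f(19,1)=41990 f(19,3)=48450 f(19,5)=38760 f(19,7)=23256 f(19,9)=10659 f(19,11)=3705 f(19,13)=950 f(19,15)=170 f(19,17)=19 f(19,19)=1
Σ_s f(19,s) = 184756
P = 184756/524288 = 46189/131072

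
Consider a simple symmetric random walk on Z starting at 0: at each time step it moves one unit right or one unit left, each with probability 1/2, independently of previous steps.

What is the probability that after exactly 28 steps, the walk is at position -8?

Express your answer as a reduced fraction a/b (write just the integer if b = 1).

Answer: 6561555/134217728

Derivation:
To reach position -8 after 28 steps: need 10 steps of +1 and 18 of -1.
Favorable paths: C(28,10) = 13123110
Total paths: 2^28 = 268435456
P = 13123110/268435456 = 6561555/134217728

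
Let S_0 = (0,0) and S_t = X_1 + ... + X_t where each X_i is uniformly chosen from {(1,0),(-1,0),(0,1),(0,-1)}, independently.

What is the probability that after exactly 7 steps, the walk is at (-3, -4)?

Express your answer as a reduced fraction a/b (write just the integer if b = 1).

Answer: 35/16384

Derivation:
Let h be the number of horizontal steps (so 7-h are vertical). To end at (-3,-4) need (h-3)/2 right-steps and ((7-h)-4)/2 up-steps.
Sum over h with 3 ≤ h ≤ 3, h ≡ 1 (mod 2), 7-h ≡ 0 (mod 2):
h=3: C(7,3)·C(3,0)·C(4,0) = 35·1·1 = 35
Total favorable: 35
Total paths: 4^7 = 16384
P = 35/16384 = 35/16384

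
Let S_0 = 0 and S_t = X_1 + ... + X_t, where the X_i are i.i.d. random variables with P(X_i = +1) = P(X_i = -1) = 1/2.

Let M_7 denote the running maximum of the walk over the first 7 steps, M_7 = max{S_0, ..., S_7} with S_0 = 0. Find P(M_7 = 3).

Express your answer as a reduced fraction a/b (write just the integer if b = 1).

Let M_7 = max(S_0,...,S_7). Use the reflection principle: for j ≥ 1, #{paths with M_7 ≥ j} = #{S_7 ≥ j} + #{S_7 ≥ j+1}.
By reflection, #{M_7 ≥ 3} = #{S_7 ≥ 3} + #{S_7 ≥ 4} = 29 + 8 = 37.
#{M_7 ≥ 4} = #{S_7 ≥ 4} + #{S_7 ≥ 5} = 8 + 8 = 16.
#{M_7 = 3} = 37 - 16 = 21.
P(M_7 = 3) = 21/128 = 21/128

Answer: 21/128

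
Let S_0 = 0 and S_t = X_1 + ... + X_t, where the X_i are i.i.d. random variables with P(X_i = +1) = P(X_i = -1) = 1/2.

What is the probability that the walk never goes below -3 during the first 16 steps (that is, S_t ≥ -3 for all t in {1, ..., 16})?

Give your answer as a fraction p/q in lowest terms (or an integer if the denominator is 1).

Answer: 21879/32768

Derivation:
Let f(t,s) = #length-t paths at position s with S_1..S_t all ≥ -3.
f(t,s) = f(t-1,s-1) + f(t-1,s+1) for s ≥ -3; f(t,s) = 0 for s < -3.
t=0: f(0,0)=1
t=1: f(1,-1)=1 f(1,1)=1
t=2: f(2,-2)=1 f(2,0)=2 f(2,2)=1
t=3: f(3,-3)=1 f(3,-1)=3 f(3,1)=3 f(3,3)=1
t=4: f(4,-2)=4 f(4,0)=6 f(4,2)=4 f(4,4)=1
t=5: f(5,-3)=4 f(5,-1)=10 f(5,1)=10 f(5,3)=5 f(5,5)=1
t=6: f(6,-2)=14 f(6,0)=20 f(6,2)=15 f(6,4)=6 f(6,6)=1
t=7: f(7,-3)=14 f(7,-1)=34 f(7,1)=35 f(7,3)=21 f(7,5)=7 f(7,7)=1
t=8: f(8,-2)=48 f(8,0)=69 f(8,2)=56 f(8,4)=28 f(8,6)=8 f(8,8)=1
t=9: f(9,-3)=48 f(9,-1)=117 f(9,1)=125 f(9,3)=84 f(9,5)=36 f(9,7)=9 f(9,9)=1
t=10: f(10,-2)=165 f(10,0)=242 f(10,2)=209 f(10,4)=120 f(10,6)=45 f(10,8)=10 f(10,10)=1
t=11: f(11,-3)=165 f(11,-1)=407 f(11,1)=451 f(11,3)=329 f(11,5)=165 f(11,7)=55 f(11,9)=11 f(11,11)=1
t=12: f(12,-2)=572 f(12,0)=858 f(12,2)=780 f(12,4)=494 f(12,6)=220 f(12,8)=66 f(12,10)=12 f(12,12)=1
t=13: f(13,-3)=572 f(13,-1)=1430 f(13,1)=1638 f(13,3)=1274 f(13,5)=714 f(13,7)=286 f(13,9)=78 f(13,11)=13 f(13,13)=1
t=14: f(14,-2)=2002 f(14,0)=3068 f(14,2)=2912 f(14,4)=1988 f(14,6)=1000 f(14,8)=364 f(14,10)=91 f(14,12)=14 f(14,14)=1
t=15: f(15,-3)=2002 f(15,-1)=5070 f(15,1)=5980 f(15,3)=4900 f(15,5)=2988 f(15,7)=1364 f(15,9)=455 f(15,11)=105 f(15,13)=15 f(15,15)=1
t=16: f(16,-2)=7072 f(16,0)=11050 f(16,2)=10880 f(16,4)=7888 f(16,6)=4352 f(16,8)=1819 f(16,10)=560 f(16,12)=120 f(16,14)=16 f(16,16)=1
Σ_s f(16,s) = 43758
P = 43758/65536 = 21879/32768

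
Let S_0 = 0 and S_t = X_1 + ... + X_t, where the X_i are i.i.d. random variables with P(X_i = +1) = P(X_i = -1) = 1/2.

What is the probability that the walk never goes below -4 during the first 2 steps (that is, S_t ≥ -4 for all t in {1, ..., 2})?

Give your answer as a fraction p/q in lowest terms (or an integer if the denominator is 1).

Let f(t,s) = #length-t paths at position s with S_1..S_t all ≥ -4.
f(t,s) = f(t-1,s-1) + f(t-1,s+1) for s ≥ -4; f(t,s) = 0 for s < -4.
t=0: f(0,0)=1
t=1: f(1,-1)=1 f(1,1)=1
t=2: f(2,-2)=1 f(2,0)=2 f(2,2)=1
Σ_s f(2,s) = 4
P = 4/4 = 1

Answer: 1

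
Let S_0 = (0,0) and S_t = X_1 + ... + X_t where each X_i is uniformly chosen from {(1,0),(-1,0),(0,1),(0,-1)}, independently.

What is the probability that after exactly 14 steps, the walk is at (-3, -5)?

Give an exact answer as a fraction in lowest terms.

Answer: 273273/67108864

Derivation:
Let h be the number of horizontal steps (so 14-h are vertical). To end at (-3,-5) need (h-3)/2 right-steps and ((14-h)-5)/2 up-steps.
Sum over h with 3 ≤ h ≤ 9, h ≡ 1 (mod 2), 14-h ≡ 1 (mod 2):
h=3: C(14,3)·C(3,0)·C(11,3) = 364·1·165 = 60060
h=5: C(14,5)·C(5,1)·C(9,2) = 2002·5·36 = 360360
h=7: C(14,7)·C(7,2)·C(7,1) = 3432·21·7 = 504504
h=9: C(14,9)·C(9,3)·C(5,0) = 2002·84·1 = 168168
Total favorable: 1093092
Total paths: 4^14 = 268435456
P = 1093092/268435456 = 273273/67108864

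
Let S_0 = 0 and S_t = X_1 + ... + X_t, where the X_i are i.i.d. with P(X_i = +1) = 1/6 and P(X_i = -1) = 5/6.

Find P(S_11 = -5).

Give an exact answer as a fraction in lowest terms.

To reach position -5 after 11 steps: need 3 steps of +1 and 8 steps of -1.
Number of such sequences: C(11,3) = 165
Each has probability (1/6)^3 · (5/6)^8 = 390625/362797056
P = 165 · 390625/362797056 = 21484375/120932352

Answer: 21484375/120932352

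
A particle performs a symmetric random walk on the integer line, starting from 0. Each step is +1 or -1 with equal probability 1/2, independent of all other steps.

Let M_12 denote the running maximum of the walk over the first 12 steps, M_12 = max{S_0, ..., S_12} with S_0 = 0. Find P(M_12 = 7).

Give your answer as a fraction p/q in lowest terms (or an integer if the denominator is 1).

Answer: 33/2048

Derivation:
Let M_12 = max(S_0,...,S_12). Use the reflection principle: for j ≥ 1, #{paths with M_12 ≥ j} = #{S_12 ≥ j} + #{S_12 ≥ j+1}.
By reflection, #{M_12 ≥ 7} = #{S_12 ≥ 7} + #{S_12 ≥ 8} = 79 + 79 = 158.
#{M_12 ≥ 8} = #{S_12 ≥ 8} + #{S_12 ≥ 9} = 79 + 13 = 92.
#{M_12 = 7} = 158 - 92 = 66.
P(M_12 = 7) = 66/4096 = 33/2048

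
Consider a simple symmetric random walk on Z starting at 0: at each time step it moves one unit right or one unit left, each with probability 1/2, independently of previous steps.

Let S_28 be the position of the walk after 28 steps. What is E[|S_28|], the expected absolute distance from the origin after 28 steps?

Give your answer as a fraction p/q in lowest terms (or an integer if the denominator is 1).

Answer: 35102025/8388608

Derivation:
S_28 takes values m ≡ 0 (mod 2) with |m| ≤ 28; P(S_28=m) = C(28,(28+m)/2)/2^28.
Total paths: 2^28 = 268435456
Distribution: P(S=-28)=1/268435456, P(S=-26)=28/268435456, P(S=-24)=378/268435456, P(S=-22)=3276/268435456, P(S=-20)=20475/268435456, P(S=-18)=98280/268435456, P(S=-16)=376740/268435456, P(S=-14)=1184040/268435456, P(S=-12)=3108105/268435456, P(S=-10)=6906900/268435456, P(S=-8)=13123110/268435456, P(S=-6)=21474180/268435456, P(S=-4)=30421755/268435456, P(S=-2)=37442160/268435456, P(S=0)=40116600/268435456, P(S=2)=37442160/268435456, P(S=4)=30421755/268435456, P(S=6)=21474180/268435456, P(S=8)=13123110/268435456, P(S=10)=6906900/268435456, P(S=12)=3108105/268435456, P(S=14)=1184040/268435456, P(S=16)=376740/268435456, P(S=18)=98280/268435456, P(S=20)=20475/268435456, P(S=22)=3276/268435456, P(S=24)=378/268435456, P(S=26)=28/268435456, P(S=28)=1/268435456
E[|S_28|] = Σ_m |m|·P(S_28=m) = 1123264800/268435456 = 35102025/8388608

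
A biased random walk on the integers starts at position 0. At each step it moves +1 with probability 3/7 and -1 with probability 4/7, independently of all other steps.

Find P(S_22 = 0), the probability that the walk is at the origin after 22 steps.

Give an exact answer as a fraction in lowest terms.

Answer: 74877411564453888/558545864083284007

Derivation:
To be at 0 after 22 steps: need exactly 11 steps of +1 and 11 of -1.
Number of such sequences: C(22,11) = 705432
Each has probability (3/7)^11 · (4/7)^11 = 743008370688/3909821048582988049
P = 705432 · 743008370688/3909821048582988049 = 74877411564453888/558545864083284007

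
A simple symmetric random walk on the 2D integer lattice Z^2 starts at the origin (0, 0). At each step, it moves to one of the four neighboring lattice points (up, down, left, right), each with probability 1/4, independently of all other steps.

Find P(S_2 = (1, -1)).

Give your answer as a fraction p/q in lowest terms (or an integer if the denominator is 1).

Let h be the number of horizontal steps (so 2-h are vertical). To end at (1,-1) need (h+1)/2 right-steps and ((2-h)-1)/2 up-steps.
Sum over h with 1 ≤ h ≤ 1, h ≡ 1 (mod 2), 2-h ≡ 1 (mod 2):
h=1: C(2,1)·C(1,1)·C(1,0) = 2·1·1 = 2
Total favorable: 2
Total paths: 4^2 = 16
P = 2/16 = 1/8

Answer: 1/8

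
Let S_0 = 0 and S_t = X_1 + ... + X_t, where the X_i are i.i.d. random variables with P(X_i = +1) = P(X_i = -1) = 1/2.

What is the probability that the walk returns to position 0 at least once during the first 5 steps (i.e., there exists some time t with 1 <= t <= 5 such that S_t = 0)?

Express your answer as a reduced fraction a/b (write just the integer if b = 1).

Count via complement. Let g(t,s) = #length-t paths at position s with S_1..S_t all ≠ 0.
g(t,s) = g(t-1,s-1) + g(t-1,s+1) for s ≠ 0; g(t,0) = 0.
t=0: g(0,0)=1
t=1: g(1,-1)=1 g(1,1)=1
t=2: g(2,-2)=1 g(2,2)=1
t=3: g(3,-3)=1 g(3,-1)=1 g(3,1)=1 g(3,3)=1
t=4: g(4,-4)=1 g(4,-2)=2 g(4,2)=2 g(4,4)=1
t=5: g(5,-5)=1 g(5,-3)=3 g(5,-1)=2 g(5,1)=2 g(5,3)=3 g(5,5)=1
Paths never hitting 0: Σ_s g(5,s) = 12
Paths hitting 0: 2^5 - 12 = 20
P = 20/32 = 5/8

Answer: 5/8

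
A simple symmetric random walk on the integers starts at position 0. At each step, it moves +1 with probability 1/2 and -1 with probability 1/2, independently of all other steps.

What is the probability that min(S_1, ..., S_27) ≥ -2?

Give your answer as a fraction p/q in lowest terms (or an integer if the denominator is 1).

Answer: 14375115/33554432

Derivation:
Let f(t,s) = #length-t paths at position s with S_1..S_t all ≥ -2.
f(t,s) = f(t-1,s-1) + f(t-1,s+1) for s ≥ -2; f(t,s) = 0 for s < -2.
t=0: f(0,0)=1
t=1: f(1,-1)=1 f(1,1)=1
t=2: f(2,-2)=1 f(2,0)=2 f(2,2)=1
t=3: f(3,-1)=3 f(3,1)=3 f(3,3)=1
t=4: f(4,-2)=3 f(4,0)=6 f(4,2)=4 f(4,4)=1
t=5: f(5,-1)=9 f(5,1)=10 f(5,3)=5 f(5,5)=1
t=6: f(6,-2)=9 f(6,0)=19 f(6,2)=15 f(6,4)=6 f(6,6)=1
t=7: f(7,-1)=28 f(7,1)=34 f(7,3)=21 f(7,5)=7 f(7,7)=1
t=8: f(8,-2)=28 f(8,0)=62 f(8,2)=55 f(8,4)=28 f(8,6)=8 f(8,8)=1
t=9: f(9,-1)=90 f(9,1)=117 f(9,3)=83 f(9,5)=36 f(9,7)=9 f(9,9)=1
t=10: f(10,-2)=90 f(10,0)=207 f(10,2)=200 f(10,4)=119 f(10,6)=45 f(10,8)=10 f(10,10)=1
t=11: f(11,-1)=297 f(11,1)=407 f(11,3)=319 f(11,5)=164 f(11,7)=55 f(11,9)=11 f(11,11)=1
t=12: f(12,-2)=297 f(12,0)=704 f(12,2)=726 f(12,4)=483 f(12,6)=219 f(12,8)=66 f(12,10)=12 f(12,12)=1
t=13: f(13,-1)=1001 f(13,1)=1430 f(13,3)=1209 f(13,5)=702 f(13,7)=285 f(13,9)=78 f(13,11)=13 f(13,13)=1
t=14: f(14,-2)=1001 f(14,0)=2431 f(14,2)=2639 f(14,4)=1911 f(14,6)=987 f(14,8)=363 f(14,10)=91 f(14,12)=14 f(14,14)=1
t=15: f(15,-1)=3432 f(15,1)=5070 f(15,3)=4550 f(15,5)=2898 f(15,7)=1350 f(15,9)=454 f(15,11)=105 f(15,13)=15 f(15,15)=1
t=16: f(16,-2)=3432 f(16,0)=8502 f(16,2)=9620 f(16,4)=7448 f(16,6)=4248 f(16,8)=1804 f(16,10)=559 f(16,12)=120 f(16,14)=16 f(16,16)=1
t=17: f(17,-1)=11934 f(17,1)=18122 f(17,3)=17068 f(17,5)=11696 f(17,7)=6052 f(17,9)=2363 f(17,11)=679 f(17,13)=136 f(17,15)=17 f(17,17)=1
t=18: f(18,-2)=11934 f(18,0)=30056 f(18,2)=35190 f(18,4)=28764 f(18,6)=17748 f(18,8)=8415 f(18,10)=3042 f(18,12)=815 f(18,14)=153 f(18,16)=18 f(18,18)=1
t=19: f(19,-1)=41990 f(19,1)=65246 f(19,3)=63954 f(19,5)=46512 f(19,7)=26163 f(19,9)=11457 f(19,11)=3857 f(19,13)=968 f(19,15)=171 f(19,17)=19 f(19,19)=1
t=20: f(20,-2)=41990 f(20,0)=107236 f(20,2)=129200 f(20,4)=110466 f(20,6)=72675 f(20,8)=37620 f(20,10)=15314 f(20,12)=4825 f(20,14)=1139 f(20,16)=190 f(20,18)=20 f(20,20)=1
t=21: f(21,-1)=149226 f(21,1)=236436 f(21,3)=239666 f(21,5)=183141 f(21,7)=110295 f(21,9)=52934 f(21,11)=20139 f(21,13)=5964 f(21,15)=1329 f(21,17)=210 f(21,19)=21 f(21,21)=1
t=22: f(22,-2)=149226 f(22,0)=385662 f(22,2)=476102 f(22,4)=422807 f(22,6)=293436 f(22,8)=163229 f(22,10)=73073 f(22,12)=26103 f(22,14)=7293 f(22,16)=1539 f(22,18)=231 f(22,20)=22 f(22,22)=1
t=23: f(23,-1)=534888 f(23,1)=861764 f(23,3)=898909 f(23,5)=716243 f(23,7)=456665 f(23,9)=236302 f(23,11)=99176 f(23,13)=33396 f(23,15)=8832 f(23,17)=1770 f(23,19)=253 f(23,21)=23 f(23,23)=1
t=24: f(24,-2)=534888 f(24,0)=1396652 f(24,2)=1760673 f(24,4)=1615152 f(24,6)=1172908 f(24,8)=692967 f(24,10)=335478 f(24,12)=132572 f(24,14)=42228 f(24,16)=10602 f(24,18)=2023 f(24,20)=276 f(24,22)=24 f(24,24)=1
t=25: f(25,-1)=1931540 f(25,1)=3157325 f(25,3)=3375825 f(25,5)=2788060 f(25,7)=1865875 f(25,9)=1028445 f(25,11)=468050 f(25,13)=174800 f(25,15)=52830 f(25,17)=12625 f(25,19)=2299 f(25,21)=300 f(25,23)=25 f(25,25)=1
t=26: f(26,-2)=1931540 f(26,0)=5088865 f(26,2)=6533150 f(26,4)=6163885 f(26,6)=4653935 f(26,8)=2894320 f(26,10)=1496495 f(26,12)=642850 f(26,14)=227630 f(26,16)=65455 f(26,18)=14924 f(26,20)=2599 f(26,22)=325 f(26,24)=26 f(26,26)=1
t=27: f(27,-1)=7020405 f(27,1)=11622015 f(27,3)=12697035 f(27,5)=10817820 f(27,7)=7548255 f(27,9)=4390815 f(27,11)=2139345 f(27,13)=870480 f(27,15)=293085 f(27,17)=80379 f(27,19)=17523 f(27,21)=2924 f(27,23)=351 f(27,25)=27 f(27,27)=1
Σ_s f(27,s) = 57500460
P = 57500460/134217728 = 14375115/33554432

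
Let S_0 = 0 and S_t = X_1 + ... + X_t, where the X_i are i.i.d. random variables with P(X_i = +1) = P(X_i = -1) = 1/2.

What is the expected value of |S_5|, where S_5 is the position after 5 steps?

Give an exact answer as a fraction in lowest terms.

Answer: 15/8

Derivation:
S_5 takes values m ≡ 1 (mod 2) with |m| ≤ 5; P(S_5=m) = C(5,(5+m)/2)/2^5.
Total paths: 2^5 = 32
Distribution: P(S=-5)=1/32, P(S=-3)=5/32, P(S=-1)=10/32, P(S=1)=10/32, P(S=3)=5/32, P(S=5)=1/32
E[|S_5|] = Σ_m |m|·P(S_5=m) = 60/32 = 15/8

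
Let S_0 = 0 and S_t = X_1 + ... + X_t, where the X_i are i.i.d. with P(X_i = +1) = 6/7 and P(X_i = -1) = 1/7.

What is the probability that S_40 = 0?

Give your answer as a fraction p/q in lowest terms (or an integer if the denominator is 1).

To be at 0 after 40 steps: need exactly 20 steps of +1 and 20 of -1.
Number of such sequences: C(40,20) = 137846528820
Each has probability (6/7)^20 · (1/7)^20 = 3656158440062976/6366805760909027985741435139224001
P = 137846528820 · 3656158440062976/6366805760909027985741435139224001 = 71998392825518180542709760/909543680129861140820205019889143

Answer: 71998392825518180542709760/909543680129861140820205019889143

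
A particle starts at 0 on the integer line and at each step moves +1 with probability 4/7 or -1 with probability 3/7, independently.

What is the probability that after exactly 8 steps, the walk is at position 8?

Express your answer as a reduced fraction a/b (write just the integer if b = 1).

Answer: 65536/5764801

Derivation:
To reach position 8 after 8 steps: need 8 steps of +1 and 0 steps of -1.
Number of such sequences: C(8,8) = 1
Each has probability (4/7)^8 · (3/7)^0 = 65536/5764801
P = 1 · 65536/5764801 = 65536/5764801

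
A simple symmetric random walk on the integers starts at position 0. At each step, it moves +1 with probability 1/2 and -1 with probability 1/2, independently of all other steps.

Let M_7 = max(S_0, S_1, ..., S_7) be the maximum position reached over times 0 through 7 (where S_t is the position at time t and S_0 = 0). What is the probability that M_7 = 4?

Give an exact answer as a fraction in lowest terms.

Let M_7 = max(S_0,...,S_7). Use the reflection principle: for j ≥ 1, #{paths with M_7 ≥ j} = #{S_7 ≥ j} + #{S_7 ≥ j+1}.
By reflection, #{M_7 ≥ 4} = #{S_7 ≥ 4} + #{S_7 ≥ 5} = 8 + 8 = 16.
#{M_7 ≥ 5} = #{S_7 ≥ 5} + #{S_7 ≥ 6} = 8 + 1 = 9.
#{M_7 = 4} = 16 - 9 = 7.
P(M_7 = 4) = 7/128 = 7/128

Answer: 7/128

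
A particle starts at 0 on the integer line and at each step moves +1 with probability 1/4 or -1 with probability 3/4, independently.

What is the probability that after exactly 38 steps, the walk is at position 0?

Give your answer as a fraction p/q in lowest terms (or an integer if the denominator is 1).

To be at 0 after 38 steps: need exactly 19 steps of +1 and 19 of -1.
Number of such sequences: C(38,19) = 35345263800
Each has probability (1/4)^19 · (3/4)^19 = 1162261467/75557863725914323419136
P = 35345263800 · 1162261467/75557863725914323419136 = 5135054769461249325/9444732965739290427392

Answer: 5135054769461249325/9444732965739290427392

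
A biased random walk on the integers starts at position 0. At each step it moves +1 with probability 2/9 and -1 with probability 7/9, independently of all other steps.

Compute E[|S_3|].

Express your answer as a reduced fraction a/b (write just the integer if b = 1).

Answer: 53/27

Derivation:
S_3 takes values m ≡ 1 (mod 2) with |m| ≤ 3; P(S_3=m) = C(3,(3+m)/2) · (2/9)^((3+m)/2) · (7/9)^((3-m)/2).
Distribution: P(S=-3)=343/729, P(S=-1)=98/243, P(S=1)=28/243, P(S=3)=8/729
E[|S_3|] = Σ_m |m|·P(S_3=m) = 53/27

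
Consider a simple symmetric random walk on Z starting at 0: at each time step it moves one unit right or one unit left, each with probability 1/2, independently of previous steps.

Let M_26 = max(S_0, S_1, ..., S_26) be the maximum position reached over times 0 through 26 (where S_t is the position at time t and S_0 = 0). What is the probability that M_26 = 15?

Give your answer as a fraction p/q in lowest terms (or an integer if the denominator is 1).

Let M_26 = max(S_0,...,S_26). Use the reflection principle: for j ≥ 1, #{paths with M_26 ≥ j} = #{S_26 ≥ j} + #{S_26 ≥ j+1}.
By reflection, #{M_26 ≥ 15} = #{S_26 ≥ 15} + #{S_26 ≥ 16} = 83682 + 83682 = 167364.
#{M_26 ≥ 16} = #{S_26 ≥ 16} + #{S_26 ≥ 17} = 83682 + 17902 = 101584.
#{M_26 = 15} = 167364 - 101584 = 65780.
P(M_26 = 15) = 65780/67108864 = 16445/16777216

Answer: 16445/16777216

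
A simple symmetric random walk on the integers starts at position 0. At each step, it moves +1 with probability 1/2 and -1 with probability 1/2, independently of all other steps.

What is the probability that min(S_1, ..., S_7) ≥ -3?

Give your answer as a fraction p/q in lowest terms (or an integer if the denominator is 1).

Let f(t,s) = #length-t paths at position s with S_1..S_t all ≥ -3.
f(t,s) = f(t-1,s-1) + f(t-1,s+1) for s ≥ -3; f(t,s) = 0 for s < -3.
t=0: f(0,0)=1
t=1: f(1,-1)=1 f(1,1)=1
t=2: f(2,-2)=1 f(2,0)=2 f(2,2)=1
t=3: f(3,-3)=1 f(3,-1)=3 f(3,1)=3 f(3,3)=1
t=4: f(4,-2)=4 f(4,0)=6 f(4,2)=4 f(4,4)=1
t=5: f(5,-3)=4 f(5,-1)=10 f(5,1)=10 f(5,3)=5 f(5,5)=1
t=6: f(6,-2)=14 f(6,0)=20 f(6,2)=15 f(6,4)=6 f(6,6)=1
t=7: f(7,-3)=14 f(7,-1)=34 f(7,1)=35 f(7,3)=21 f(7,5)=7 f(7,7)=1
Σ_s f(7,s) = 112
P = 112/128 = 7/8

Answer: 7/8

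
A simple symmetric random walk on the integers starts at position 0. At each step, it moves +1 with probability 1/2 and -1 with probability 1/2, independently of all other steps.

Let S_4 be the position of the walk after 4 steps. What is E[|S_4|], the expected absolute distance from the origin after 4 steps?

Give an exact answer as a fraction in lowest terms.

S_4 takes values m ≡ 0 (mod 2) with |m| ≤ 4; P(S_4=m) = C(4,(4+m)/2)/2^4.
Total paths: 2^4 = 16
Distribution: P(S=-4)=1/16, P(S=-2)=4/16, P(S=0)=6/16, P(S=2)=4/16, P(S=4)=1/16
E[|S_4|] = Σ_m |m|·P(S_4=m) = 24/16 = 3/2

Answer: 3/2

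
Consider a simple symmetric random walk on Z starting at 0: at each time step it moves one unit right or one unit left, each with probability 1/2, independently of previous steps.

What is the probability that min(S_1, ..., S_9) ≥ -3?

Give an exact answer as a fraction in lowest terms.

Answer: 105/128

Derivation:
Let f(t,s) = #length-t paths at position s with S_1..S_t all ≥ -3.
f(t,s) = f(t-1,s-1) + f(t-1,s+1) for s ≥ -3; f(t,s) = 0 for s < -3.
t=0: f(0,0)=1
t=1: f(1,-1)=1 f(1,1)=1
t=2: f(2,-2)=1 f(2,0)=2 f(2,2)=1
t=3: f(3,-3)=1 f(3,-1)=3 f(3,1)=3 f(3,3)=1
t=4: f(4,-2)=4 f(4,0)=6 f(4,2)=4 f(4,4)=1
t=5: f(5,-3)=4 f(5,-1)=10 f(5,1)=10 f(5,3)=5 f(5,5)=1
t=6: f(6,-2)=14 f(6,0)=20 f(6,2)=15 f(6,4)=6 f(6,6)=1
t=7: f(7,-3)=14 f(7,-1)=34 f(7,1)=35 f(7,3)=21 f(7,5)=7 f(7,7)=1
t=8: f(8,-2)=48 f(8,0)=69 f(8,2)=56 f(8,4)=28 f(8,6)=8 f(8,8)=1
t=9: f(9,-3)=48 f(9,-1)=117 f(9,1)=125 f(9,3)=84 f(9,5)=36 f(9,7)=9 f(9,9)=1
Σ_s f(9,s) = 420
P = 420/512 = 105/128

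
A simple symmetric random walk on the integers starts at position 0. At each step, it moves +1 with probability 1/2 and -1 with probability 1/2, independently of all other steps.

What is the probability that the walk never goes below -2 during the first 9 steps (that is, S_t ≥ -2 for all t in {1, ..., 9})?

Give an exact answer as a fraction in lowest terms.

Let f(t,s) = #length-t paths at position s with S_1..S_t all ≥ -2.
f(t,s) = f(t-1,s-1) + f(t-1,s+1) for s ≥ -2; f(t,s) = 0 for s < -2.
t=0: f(0,0)=1
t=1: f(1,-1)=1 f(1,1)=1
t=2: f(2,-2)=1 f(2,0)=2 f(2,2)=1
t=3: f(3,-1)=3 f(3,1)=3 f(3,3)=1
t=4: f(4,-2)=3 f(4,0)=6 f(4,2)=4 f(4,4)=1
t=5: f(5,-1)=9 f(5,1)=10 f(5,3)=5 f(5,5)=1
t=6: f(6,-2)=9 f(6,0)=19 f(6,2)=15 f(6,4)=6 f(6,6)=1
t=7: f(7,-1)=28 f(7,1)=34 f(7,3)=21 f(7,5)=7 f(7,7)=1
t=8: f(8,-2)=28 f(8,0)=62 f(8,2)=55 f(8,4)=28 f(8,6)=8 f(8,8)=1
t=9: f(9,-1)=90 f(9,1)=117 f(9,3)=83 f(9,5)=36 f(9,7)=9 f(9,9)=1
Σ_s f(9,s) = 336
P = 336/512 = 21/32

Answer: 21/32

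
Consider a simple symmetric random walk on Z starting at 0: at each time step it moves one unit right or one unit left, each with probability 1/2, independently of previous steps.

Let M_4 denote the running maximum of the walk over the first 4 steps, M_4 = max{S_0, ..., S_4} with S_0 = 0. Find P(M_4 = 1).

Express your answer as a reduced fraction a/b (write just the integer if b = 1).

Let M_4 = max(S_0,...,S_4). Use the reflection principle: for j ≥ 1, #{paths with M_4 ≥ j} = #{S_4 ≥ j} + #{S_4 ≥ j+1}.
By reflection, #{M_4 ≥ 1} = #{S_4 ≥ 1} + #{S_4 ≥ 2} = 5 + 5 = 10.
#{M_4 ≥ 2} = #{S_4 ≥ 2} + #{S_4 ≥ 3} = 5 + 1 = 6.
#{M_4 = 1} = 10 - 6 = 4.
P(M_4 = 1) = 4/16 = 1/4

Answer: 1/4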